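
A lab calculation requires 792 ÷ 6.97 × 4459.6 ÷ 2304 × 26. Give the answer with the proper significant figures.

5.7 × 10^3

792 ÷ 6.97 × 4459.6 ÷ 2304 × 26 = 5718.46126255…
Multiplication/division keeps the fewest significant figures: 792 → 3 s.f., 6.97 → 3 s.f., 4459.6 → 5 s.f., 2304 → 4 s.f., 26 → 2 s.f.; limit is 2.
Rounded to 2 significant figures: 5.7 × 10^3.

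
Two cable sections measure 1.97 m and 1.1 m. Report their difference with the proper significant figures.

1.97 m − 1.1 m = 0.87 m.
Addition/subtraction keeps the fewest decimal places: 1.97 → 2 decimal places, 1.1 → 1 decimal place; limit is 1.
Rounded to 1 decimal place: 9 × 10⁻¹ m.

9 × 10⁻¹ m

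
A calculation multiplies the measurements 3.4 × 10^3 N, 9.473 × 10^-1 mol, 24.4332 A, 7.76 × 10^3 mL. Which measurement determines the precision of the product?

3.4 × 10^3 N → 2 s.f.; 9.473 × 10^-1 mol → 4 s.f.; 24.4332 A → 6 s.f.; 7.76 × 10^3 mL → 3 s.f.
The fewest is 2 significant figures, from 3.4 × 10^3 N.

3.4 × 10^3 N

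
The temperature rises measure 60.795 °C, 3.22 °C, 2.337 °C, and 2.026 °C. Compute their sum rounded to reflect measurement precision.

68.38 °C

60.795 °C + 3.22 °C + 2.337 °C + 2.026 °C = 68.378 °C.
Addition/subtraction keeps the fewest decimal places: 60.795 → 3 decimal places, 3.22 → 2 decimal places, 2.337 → 3 decimal places, 2.026 → 3 decimal places; limit is 2.
Rounded to 2 decimal places: 68.38 °C.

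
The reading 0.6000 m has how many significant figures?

0.6000: leading zeros are not significant; trailing zeros after a decimal point are significant.

4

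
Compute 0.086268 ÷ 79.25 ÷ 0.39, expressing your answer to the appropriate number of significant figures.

0.086268 ÷ 79.25 ÷ 0.39 = 0.00279116719243…
Multiplication/division keeps the fewest significant figures: 0.086268 → 5 s.f., 79.25 → 4 s.f., 0.39 → 2 s.f.; limit is 2.
Rounded to 2 significant figures: 0.0028.

0.0028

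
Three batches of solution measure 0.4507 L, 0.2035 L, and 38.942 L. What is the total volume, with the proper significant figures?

0.4507 L + 0.2035 L + 38.942 L = 39.5962 L.
Addition/subtraction keeps the fewest decimal places: 0.4507 → 4 decimal places, 0.2035 → 4 decimal places, 38.942 → 3 decimal places; limit is 3.
Rounded to 3 decimal places: 39.596 L.

39.596 L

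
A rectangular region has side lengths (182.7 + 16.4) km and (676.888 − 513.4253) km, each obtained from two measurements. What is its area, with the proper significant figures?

3.255 × 10^4 km²

182.7 + 16.4 = 199.1, limited to 1 d.p. → 4 s.f.; 676.888 − 513.4253 = 163.4627, limited to 3 d.p. → 6 s.f.
Carrying full precision, 199.1 × 163.4627 = 32545.42357; keep min(4, 6) = 4 s.f.
Rounded to 4 significant figures: 3.255 × 10^4 km².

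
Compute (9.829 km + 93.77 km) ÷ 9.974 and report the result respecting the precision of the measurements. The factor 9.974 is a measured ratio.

9.829 km + 93.77 km = 103.599 km; the sum is limited to 2 decimal places (5 s.f.).
Carrying full precision, 103.599 ÷ 9.974 = 10.3869059555… km; 9.974 has 4 s.f., so the result keeps min(5, 4) = 4 s.f.
Rounded to 4 significant figures: 10.39 km.

10.39 km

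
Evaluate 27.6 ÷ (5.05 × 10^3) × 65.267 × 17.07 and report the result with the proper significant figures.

6.09

27.6 ÷ (5.05 × 10^3) × 65.267 × 17.07 = 6.08898460277…
Multiplication/division keeps the fewest significant figures: 27.6 → 3 s.f., 5.05 × 10^3 → 3 s.f., 65.267 → 5 s.f., 17.07 → 4 s.f.; limit is 3.
Rounded to 3 significant figures: 6.09.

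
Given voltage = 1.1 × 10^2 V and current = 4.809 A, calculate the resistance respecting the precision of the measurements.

23 Ω

resistance = 1.1 × 10^2 V ÷ 4.809 A = 22.8737783323… Ω.
1.1 × 10^2 has 2 significant figures; 4.809 has 4.
Division/multiplication keeps the fewest: 2 significant figures.
Rounded: 23 Ω.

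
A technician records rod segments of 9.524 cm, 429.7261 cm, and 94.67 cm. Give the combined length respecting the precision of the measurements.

533.92 cm

9.524 cm + 429.7261 cm + 94.67 cm = 533.9201 cm.
Addition/subtraction keeps the fewest decimal places: 9.524 → 3 decimal places, 429.7261 → 4 decimal places, 94.67 → 2 decimal places; limit is 2.
Rounded to 2 decimal places: 533.92 cm.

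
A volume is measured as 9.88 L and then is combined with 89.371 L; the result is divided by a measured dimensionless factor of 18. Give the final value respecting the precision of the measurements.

9.88 L + 89.371 L = 99.251 L; the sum is limited to 2 decimal places (4 s.f.).
Carrying full precision, 99.251 ÷ 18 = 5.51394444444… L; 18 has 2 s.f., so the result keeps min(4, 2) = 2 s.f.
Rounded to 2 significant figures: 5.5 L.

5.5 L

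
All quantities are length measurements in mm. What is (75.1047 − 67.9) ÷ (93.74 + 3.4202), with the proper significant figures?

75.1047 − 67.9 = 7.2047, limited to 1 d.p. → 2 s.f.; 93.74 + 3.4202 = 97.1602, limited to 2 d.p. → 4 s.f.
Carrying full precision, 7.2047 ÷ 97.1602 = 0.0741527909576…; keep min(2, 4) = 2 s.f.
Rounded to 2 significant figures: 0.074.

0.074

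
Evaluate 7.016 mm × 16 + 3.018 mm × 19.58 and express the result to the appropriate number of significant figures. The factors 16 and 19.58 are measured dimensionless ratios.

1.7 × 10^2 mm

7.016 × 16 = 112.256 → 1.1 × 10^2 mm (2 s.f., last digit at the 10^1 place).
3.018 × 19.58 = 59.09244 → 59.09 mm (4 s.f., last digit at the 10^-2 place).
Sum: 171.34844 mm; keep the coarser place, 10^1.
Result: 1.7 × 10^2 mm.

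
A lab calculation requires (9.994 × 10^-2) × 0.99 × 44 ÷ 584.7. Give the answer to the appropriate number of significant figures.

0.0074

(9.994 × 10^-2) × 0.99 × 44 ÷ 584.7 = 0.00744550436121…
Multiplication/division keeps the fewest significant figures: 9.994 × 10^-2 → 4 s.f., 0.99 → 2 s.f., 44 → 2 s.f., 584.7 → 4 s.f.; limit is 2.
Rounded to 2 significant figures: 0.0074.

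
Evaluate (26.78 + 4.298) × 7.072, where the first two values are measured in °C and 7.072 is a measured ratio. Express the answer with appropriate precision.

219.8 °C

26.78 °C + 4.298 °C = 31.078 °C; the sum is limited to 2 decimal places (4 s.f.).
Carrying full precision, 31.078 × 7.072 = 219.783616 °C; 7.072 has 4 s.f., so the result keeps min(4, 4) = 4 s.f.
Rounded to 4 significant figures: 219.8 °C.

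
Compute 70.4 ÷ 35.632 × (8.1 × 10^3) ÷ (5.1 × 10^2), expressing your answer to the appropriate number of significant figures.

70.4 ÷ 35.632 × (8.1 × 10^3) ÷ (5.1 × 10^2) = 31.3795926992…
Multiplication/division keeps the fewest significant figures: 70.4 → 3 s.f., 35.632 → 5 s.f., 8.1 × 10^3 → 2 s.f., 5.1 × 10^2 → 2 s.f.; limit is 2.
Rounded to 2 significant figures: 31.

31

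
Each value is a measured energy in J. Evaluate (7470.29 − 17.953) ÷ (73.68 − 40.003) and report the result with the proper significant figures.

7470.29 − 17.953 = 7452.337, limited to 2 d.p. → 6 s.f.; 73.68 − 40.003 = 33.677, limited to 2 d.p. → 4 s.f.
Carrying full precision, 7452.337 ÷ 33.677 = 221.288624284…; keep min(6, 4) = 4 s.f.
Rounded to 4 significant figures: 221.3.

221.3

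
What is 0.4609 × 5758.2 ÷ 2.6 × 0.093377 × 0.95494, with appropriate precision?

0.4609 × 5758.2 ÷ 2.6 × 0.093377 × 0.95494 = 91.0198483181…
Multiplication/division keeps the fewest significant figures: 0.4609 → 4 s.f., 5758.2 → 5 s.f., 2.6 → 2 s.f., 0.093377 → 5 s.f., 0.95494 → 5 s.f.; limit is 2.
Rounded to 2 significant figures: 91.

91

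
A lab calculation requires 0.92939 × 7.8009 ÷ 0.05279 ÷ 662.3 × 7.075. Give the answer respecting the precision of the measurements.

0.92939 × 7.8009 ÷ 0.05279 ÷ 662.3 × 7.075 = 1.46711018854…
Multiplication/division keeps the fewest significant figures: 0.92939 → 5 s.f., 7.8009 → 5 s.f., 0.05279 → 4 s.f., 662.3 → 4 s.f., 7.075 → 4 s.f.; limit is 4.
Rounded to 4 significant figures: 1.467.

1.467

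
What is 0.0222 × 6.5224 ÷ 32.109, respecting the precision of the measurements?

0.0222 × 6.5224 ÷ 32.109 = 0.00450955433056…
Multiplication/division keeps the fewest significant figures: 0.0222 → 3 s.f., 6.5224 → 5 s.f., 32.109 → 5 s.f.; limit is 3.
Rounded to 3 significant figures: 0.00451.

0.00451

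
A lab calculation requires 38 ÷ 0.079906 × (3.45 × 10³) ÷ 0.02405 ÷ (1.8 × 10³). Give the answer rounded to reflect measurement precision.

3.8 × 10⁴

38 ÷ 0.079906 × (3.45 × 10³) ÷ 0.02405 ÷ (1.8 × 10³) = 37899.6949968…
Multiplication/division keeps the fewest significant figures: 38 → 2 s.f., 0.079906 → 5 s.f., 3.45 × 10³ → 3 s.f., 0.02405 → 4 s.f., 1.8 × 10³ → 2 s.f.; limit is 2.
Rounded to 2 significant figures: 3.8 × 10⁴.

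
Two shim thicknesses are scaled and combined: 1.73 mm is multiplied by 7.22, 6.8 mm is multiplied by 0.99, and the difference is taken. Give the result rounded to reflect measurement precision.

5.8 mm

1.73 × 7.22 = 12.4906 → 12.5 mm (3 s.f., last digit at the 10^-1 place).
6.8 × 0.99 = 6.732 → 6.7 mm (2 s.f., last digit at the 10^-1 place).
Difference: 5.7586 mm; keep the coarser place, 10^-1.
Result: 5.8 mm.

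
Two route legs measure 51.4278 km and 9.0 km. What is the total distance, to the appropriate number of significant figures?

51.4278 km + 9.0 km = 60.4278 km.
Addition/subtraction keeps the fewest decimal places: 51.4278 → 4 decimal places, 9.0 → 1 decimal place; limit is 1.
Rounded to 1 decimal place: 60.4 km.

60.4 km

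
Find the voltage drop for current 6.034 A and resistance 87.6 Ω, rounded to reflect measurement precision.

voltage drop = 6.034 A × 87.6 Ω = 528.5784 V.
6.034 has 4 significant figures; 87.6 has 3.
Division/multiplication keeps the fewest: 3 significant figures.
Rounded: 529 V.

529 V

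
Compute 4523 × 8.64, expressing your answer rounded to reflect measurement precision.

4523 × 8.64 = 39078.72
Multiplication/division keeps the fewest significant figures: 4523 → 4 s.f., 8.64 → 3 s.f.; limit is 3.
Rounded to 3 significant figures: 3.91 × 10^4.

3.91 × 10^4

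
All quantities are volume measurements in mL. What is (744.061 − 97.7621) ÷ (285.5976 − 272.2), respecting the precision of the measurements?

744.061 − 97.7621 = 646.2989, limited to 3 d.p. → 6 s.f.; 285.5976 − 272.2 = 13.3976, limited to 1 d.p. → 3 s.f.
Carrying full precision, 646.2989 ÷ 13.3976 = 48.2399011763…; keep min(6, 3) = 3 s.f.
Rounded to 3 significant figures: 48.2.

48.2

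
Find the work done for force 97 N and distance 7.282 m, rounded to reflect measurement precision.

work done = 97 N × 7.282 m = 706.354 J.
97 has 2 significant figures; 7.282 has 4.
Division/multiplication keeps the fewest: 2 significant figures.
Rounded: 7.1 × 10² J.

7.1 × 10² J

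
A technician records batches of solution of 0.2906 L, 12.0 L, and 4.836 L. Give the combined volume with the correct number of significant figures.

17.1 L

0.2906 L + 12.0 L + 4.836 L = 17.1266 L.
Addition/subtraction keeps the fewest decimal places: 0.2906 → 4 decimal places, 12.0 → 1 decimal place, 4.836 → 3 decimal places; limit is 1.
Rounded to 1 decimal place: 17.1 L.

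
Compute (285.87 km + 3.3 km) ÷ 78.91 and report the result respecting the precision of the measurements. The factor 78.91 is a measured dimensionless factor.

3.665 km

285.87 km + 3.3 km = 289.17 km; the sum is limited to 1 decimal place (4 s.f.).
Carrying full precision, 289.17 ÷ 78.91 = 3.66455455582… km; 78.91 has 4 s.f., so the result keeps min(4, 4) = 4 s.f.
Rounded to 4 significant figures: 3.665 km.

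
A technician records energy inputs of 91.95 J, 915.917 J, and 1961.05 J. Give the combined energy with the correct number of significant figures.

91.95 J + 915.917 J + 1961.05 J = 2968.917 J.
Addition/subtraction keeps the fewest decimal places: 91.95 → 2 decimal places, 915.917 → 3 decimal places, 1961.05 → 2 decimal places; limit is 2.
Rounded to 2 decimal places: 2968.92 J.

2968.92 J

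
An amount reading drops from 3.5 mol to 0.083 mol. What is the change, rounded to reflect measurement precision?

3.4 mol

3.5 mol − 0.083 mol = 3.417 mol.
Addition/subtraction keeps the fewest decimal places: 3.5 → 1 decimal place, 0.083 → 3 decimal places; limit is 1.
Rounded to 1 decimal place: 3.4 mol.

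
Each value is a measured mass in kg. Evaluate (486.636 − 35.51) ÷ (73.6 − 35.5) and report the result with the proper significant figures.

11.8

486.636 − 35.51 = 451.126, limited to 2 d.p. → 5 s.f.; 73.6 − 35.5 = 38.1, limited to 1 d.p. → 3 s.f.
Carrying full precision, 451.126 ÷ 38.1 = 11.8405774278…; keep min(5, 3) = 3 s.f.
Rounded to 3 significant figures: 11.8.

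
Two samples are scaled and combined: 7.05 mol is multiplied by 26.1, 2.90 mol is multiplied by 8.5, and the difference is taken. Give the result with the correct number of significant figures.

159 mol

7.05 × 26.1 = 184.005 → 1.84 × 10² mol (3 s.f., last digit at the 10^0 place).
2.90 × 8.5 = 24.65 → 25 mol (2 s.f., last digit at the 10^0 place).
Difference: 159.355 mol; keep the coarser place, 10^0.
Result: 159 mol.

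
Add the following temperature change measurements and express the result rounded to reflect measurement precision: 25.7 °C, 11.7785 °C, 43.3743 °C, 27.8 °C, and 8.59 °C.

1.172 × 10² °C

25.7 °C + 11.7785 °C + 43.3743 °C + 27.8 °C + 8.59 °C = 117.2428 °C.
Addition/subtraction keeps the fewest decimal places: 25.7 → 1 decimal place, 11.7785 → 4 decimal places, 43.3743 → 4 decimal places, 27.8 → 1 decimal place, 8.59 → 2 decimal places; limit is 1.
Rounded to 1 decimal place: 1.172 × 10² °C.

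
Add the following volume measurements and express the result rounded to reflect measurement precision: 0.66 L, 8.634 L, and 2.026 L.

11.32 L

0.66 L + 8.634 L + 2.026 L = 11.320 L.
Addition/subtraction keeps the fewest decimal places: 0.66 → 2 decimal places, 8.634 → 3 decimal places, 2.026 → 3 decimal places; limit is 2.
Rounded to 2 decimal places: 11.32 L.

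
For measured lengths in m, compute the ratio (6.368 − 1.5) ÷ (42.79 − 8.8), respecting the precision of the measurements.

6.368 − 1.5 = 4.868, limited to 1 d.p. → 2 s.f.; 42.79 − 8.8 = 33.99, limited to 1 d.p. → 3 s.f.
Carrying full precision, 4.868 ÷ 33.99 = 0.143218593704…; keep min(2, 3) = 2 s.f.
Rounded to 2 significant figures: 0.14.

0.14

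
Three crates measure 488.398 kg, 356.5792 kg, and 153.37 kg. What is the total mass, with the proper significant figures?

998.35 kg

488.398 kg + 356.5792 kg + 153.37 kg = 998.3472 kg.
Addition/subtraction keeps the fewest decimal places: 488.398 → 3 decimal places, 356.5792 → 4 decimal places, 153.37 → 2 decimal places; limit is 2.
Rounded to 2 decimal places: 998.35 kg.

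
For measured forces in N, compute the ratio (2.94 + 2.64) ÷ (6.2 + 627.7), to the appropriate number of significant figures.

0.00880

2.94 + 2.64 = 5.58, limited to 2 d.p. → 3 s.f.; 6.2 + 627.7 = 633.9, limited to 1 d.p. → 4 s.f.
Carrying full precision, 5.58 ÷ 633.9 = 0.00880265026029…; keep min(3, 4) = 3 s.f.
Rounded to 3 significant figures: 0.00880.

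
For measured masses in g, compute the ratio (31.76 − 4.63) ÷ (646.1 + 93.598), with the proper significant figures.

31.76 − 4.63 = 27.13, limited to 2 d.p. → 4 s.f.; 646.1 + 93.598 = 739.698, limited to 1 d.p. → 4 s.f.
Carrying full precision, 27.13 ÷ 739.698 = 0.0366771303965…; keep min(4, 4) = 4 s.f.
Rounded to 4 significant figures: 0.03668.

0.03668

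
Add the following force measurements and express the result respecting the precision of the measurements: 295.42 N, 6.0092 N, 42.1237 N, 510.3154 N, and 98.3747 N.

295.42 N + 6.0092 N + 42.1237 N + 510.3154 N + 98.3747 N = 952.2430 N.
Addition/subtraction keeps the fewest decimal places: 295.42 → 2 decimal places, 6.0092 → 4 decimal places, 42.1237 → 4 decimal places, 510.3154 → 4 decimal places, 98.3747 → 4 decimal places; limit is 2.
Rounded to 2 decimal places: 9.5224 × 10^2 N.

9.5224 × 10^2 N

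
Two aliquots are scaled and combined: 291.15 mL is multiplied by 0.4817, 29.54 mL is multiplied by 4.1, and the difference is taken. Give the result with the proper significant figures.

2 × 10^1 mL

291.15 × 0.4817 = 140.246955 → 140.2 mL (4 s.f., last digit at the 10^-1 place).
29.54 × 4.1 = 121.114 → 1.2 × 10^2 mL (2 s.f., last digit at the 10^1 place).
Difference: 19.132955 mL; keep the coarser place, 10^1.
Result: 2 × 10^1 mL.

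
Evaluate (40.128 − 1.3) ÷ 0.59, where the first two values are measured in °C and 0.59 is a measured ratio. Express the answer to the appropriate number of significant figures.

66 °C

40.128 °C − 1.3 °C = 38.828 °C; the difference is limited to 1 decimal place (3 s.f.).
Carrying full precision, 38.828 ÷ 0.59 = 65.8101694915… °C; 0.59 has 2 s.f., so the result keeps min(3, 2) = 2 s.f.
Rounded to 2 significant figures: 66 °C.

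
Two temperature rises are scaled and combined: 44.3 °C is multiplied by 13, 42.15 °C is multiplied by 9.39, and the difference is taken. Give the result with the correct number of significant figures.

44.3 × 13 = 575.9 → 5.8 × 10² °C (2 s.f., last digit at the 10^1 place).
42.15 × 9.39 = 395.7885 → 396 °C (3 s.f., last digit at the 10^0 place).
Difference: 180.1115 °C; keep the coarser place, 10^1.
Result: 1.8 × 10² °C.

1.8 × 10² °C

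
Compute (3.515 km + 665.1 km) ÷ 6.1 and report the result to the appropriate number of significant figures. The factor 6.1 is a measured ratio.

1.1 × 10^2 km

3.515 km + 665.1 km = 668.615 km; the sum is limited to 1 decimal place (4 s.f.).
Carrying full precision, 668.615 ÷ 6.1 = 109.609016393… km; 6.1 has 2 s.f., so the result keeps min(4, 2) = 2 s.f.
Rounded to 2 significant figures: 1.1 × 10^2 km.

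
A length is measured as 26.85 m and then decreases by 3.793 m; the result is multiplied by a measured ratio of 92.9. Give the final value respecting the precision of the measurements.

26.85 m − 3.793 m = 23.057 m; the difference is limited to 2 decimal places (4 s.f.).
Carrying full precision, 23.057 × 92.9 = 2141.9953 m; 92.9 has 3 s.f., so the result keeps min(4, 3) = 3 s.f.
Rounded to 3 significant figures: 2.14 × 10³ m.

2.14 × 10³ m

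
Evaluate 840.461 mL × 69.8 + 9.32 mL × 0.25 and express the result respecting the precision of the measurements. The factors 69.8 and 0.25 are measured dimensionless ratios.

840.461 × 69.8 = 58664.1778 → 5.87 × 10^4 mL (3 s.f., last digit at the 10^2 place).
9.32 × 0.25 = 2.33 → 2.3 mL (2 s.f., last digit at the 10^-1 place).
Sum: 58666.5078 mL; keep the coarser place, 10^2.
Result: 5.87 × 10^4 mL.

5.87 × 10^4 mL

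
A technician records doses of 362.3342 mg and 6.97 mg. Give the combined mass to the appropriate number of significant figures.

3.6930 × 10^2 mg

362.3342 mg + 6.97 mg = 369.3042 mg.
Addition/subtraction keeps the fewest decimal places: 362.3342 → 4 decimal places, 6.97 → 2 decimal places; limit is 2.
Rounded to 2 decimal places: 3.6930 × 10^2 mg.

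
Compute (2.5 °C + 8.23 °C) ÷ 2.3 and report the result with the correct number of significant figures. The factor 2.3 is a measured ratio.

2.5 °C + 8.23 °C = 10.73 °C; the sum is limited to 1 decimal place (3 s.f.).
Carrying full precision, 10.73 ÷ 2.3 = 4.6652173913… °C; 2.3 has 2 s.f., so the result keeps min(3, 2) = 2 s.f.
Rounded to 2 significant figures: 4.7 °C.

4.7 °C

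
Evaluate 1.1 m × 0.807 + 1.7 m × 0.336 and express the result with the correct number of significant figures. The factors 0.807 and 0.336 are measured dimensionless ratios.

1.1 × 0.807 = 0.8877 → 0.89 m (2 s.f., last digit at the 10^-2 place).
1.7 × 0.336 = 0.5712 → 0.57 m (2 s.f., last digit at the 10^-2 place).
Sum: 1.4589 m; keep the coarser place, 10^-2.
Result: 1.46 m.

1.46 m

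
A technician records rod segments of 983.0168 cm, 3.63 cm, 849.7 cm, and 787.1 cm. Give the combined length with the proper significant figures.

2623.4 cm

983.0168 cm + 3.63 cm + 849.7 cm + 787.1 cm = 2623.4468 cm.
Addition/subtraction keeps the fewest decimal places: 983.0168 → 4 decimal places, 3.63 → 2 decimal places, 849.7 → 1 decimal place, 787.1 → 1 decimal place; limit is 1.
Rounded to 1 decimal place: 2623.4 cm.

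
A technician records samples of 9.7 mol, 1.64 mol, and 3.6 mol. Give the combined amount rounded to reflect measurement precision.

9.7 mol + 1.64 mol + 3.6 mol = 14.94 mol.
Addition/subtraction keeps the fewest decimal places: 9.7 → 1 decimal place, 1.64 → 2 decimal places, 3.6 → 1 decimal place; limit is 1.
Rounded to 1 decimal place: 14.9 mol.

14.9 mol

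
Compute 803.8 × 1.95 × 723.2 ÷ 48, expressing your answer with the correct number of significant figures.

803.8 × 1.95 × 723.2 ÷ 48 = 23615.644
Multiplication/division keeps the fewest significant figures: 803.8 → 4 s.f., 1.95 → 3 s.f., 723.2 → 4 s.f., 48 → 2 s.f.; limit is 2.
Rounded to 2 significant figures: 2.4 × 10⁴.

2.4 × 10⁴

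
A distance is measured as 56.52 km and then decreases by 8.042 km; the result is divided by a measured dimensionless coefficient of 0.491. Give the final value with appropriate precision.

56.52 km − 8.042 km = 48.478 km; the difference is limited to 2 decimal places (4 s.f.).
Carrying full precision, 48.478 ÷ 0.491 = 98.733197556… km; 0.491 has 3 s.f., so the result keeps min(4, 3) = 3 s.f.
Rounded to 3 significant figures: 98.7 km.

98.7 km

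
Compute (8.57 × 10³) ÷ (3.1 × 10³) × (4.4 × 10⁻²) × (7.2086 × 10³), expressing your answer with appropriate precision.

8.8 × 10²

(8.57 × 10³) ÷ (3.1 × 10³) × (4.4 × 10⁻²) × (7.2086 × 10³) = 876.844802581…
Multiplication/division keeps the fewest significant figures: 8.57 × 10³ → 3 s.f., 3.1 × 10³ → 2 s.f., 4.4 × 10⁻² → 2 s.f., 7.2086 × 10³ → 5 s.f.; limit is 2.
Rounded to 2 significant figures: 8.8 × 10².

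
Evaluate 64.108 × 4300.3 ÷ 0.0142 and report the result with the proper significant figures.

64.108 × 4300.3 ÷ 0.0142 = 19414340.3099…
Multiplication/division keeps the fewest significant figures: 64.108 → 5 s.f., 4300.3 → 5 s.f., 0.0142 → 3 s.f.; limit is 3.
Rounded to 3 significant figures: 1.94 × 10^7.

1.94 × 10^7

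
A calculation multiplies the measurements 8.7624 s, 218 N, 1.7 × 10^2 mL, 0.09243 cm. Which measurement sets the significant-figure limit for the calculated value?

1.7 × 10^2 mL

8.7624 s → 5 s.f.; 218 N → 3 s.f.; 1.7 × 10^2 mL → 2 s.f.; 0.09243 cm → 4 s.f.
The fewest is 2 significant figures, from 1.7 × 10^2 mL.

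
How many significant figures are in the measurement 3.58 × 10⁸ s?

3

3.58 × 10⁸: in scientific notation every digit of the coefficient is significant.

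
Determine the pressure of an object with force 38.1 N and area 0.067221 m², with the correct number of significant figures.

567 Pa

pressure = 38.1 N ÷ 0.067221 m² = 566.787164725… Pa.
38.1 has 3 significant figures; 0.067221 has 5.
Division/multiplication keeps the fewest: 3 significant figures.
Rounded: 567 Pa.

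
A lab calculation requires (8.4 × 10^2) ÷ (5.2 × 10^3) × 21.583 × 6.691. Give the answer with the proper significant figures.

(8.4 × 10^2) ÷ (5.2 × 10^3) × 21.583 × 6.691 = 23.3280685615…
Multiplication/division keeps the fewest significant figures: 8.4 × 10^2 → 2 s.f., 5.2 × 10^3 → 2 s.f., 21.583 → 5 s.f., 6.691 → 4 s.f.; limit is 2.
Rounded to 2 significant figures: 23.

23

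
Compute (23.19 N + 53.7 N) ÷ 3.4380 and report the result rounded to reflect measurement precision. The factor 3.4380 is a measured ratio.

22.4 N

23.19 N + 53.7 N = 76.89 N; the sum is limited to 1 decimal place (3 s.f.).
Carrying full precision, 76.89 ÷ 3.4380 = 22.3647469459… N; 3.4380 has 5 s.f., so the result keeps min(3, 5) = 3 s.f.
Rounded to 3 significant figures: 22.4 N.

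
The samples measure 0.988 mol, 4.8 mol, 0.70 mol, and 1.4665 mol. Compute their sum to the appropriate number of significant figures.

0.988 mol + 4.8 mol + 0.70 mol + 1.4665 mol = 7.9545 mol.
Addition/subtraction keeps the fewest decimal places: 0.988 → 3 decimal places, 4.8 → 1 decimal place, 0.70 → 2 decimal places, 1.4665 → 4 decimal places; limit is 1.
Rounded to 1 decimal place: 8.0 mol.

8.0 mol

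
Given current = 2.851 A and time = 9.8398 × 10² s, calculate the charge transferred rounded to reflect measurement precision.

charge transferred = 2.851 A × 9.8398 × 10² s = 2805.32698 C.
2.851 has 4 significant figures; 9.8398 × 10² has 5.
Division/multiplication keeps the fewest: 4 significant figures.
Rounded: 2805 C.

2805 C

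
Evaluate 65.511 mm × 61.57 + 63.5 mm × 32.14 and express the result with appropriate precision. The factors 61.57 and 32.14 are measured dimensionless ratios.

6.07 × 10³ mm

65.511 × 61.57 = 4033.51227 → 4034 mm (4 s.f., last digit at the 10^0 place).
63.5 × 32.14 = 2040.89 → 2.04 × 10³ mm (3 s.f., last digit at the 10^1 place).
Sum: 6074.40227 mm; keep the coarser place, 10^1.
Result: 6.07 × 10³ mm.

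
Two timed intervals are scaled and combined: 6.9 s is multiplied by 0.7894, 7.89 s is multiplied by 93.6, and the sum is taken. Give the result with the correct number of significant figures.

744 s

6.9 × 0.7894 = 5.44686 → 5.4 s (2 s.f., last digit at the 10^-1 place).
7.89 × 93.6 = 738.504 → 739 s (3 s.f., last digit at the 10^0 place).
Sum: 743.95086 s; keep the coarser place, 10^0.
Result: 744 s.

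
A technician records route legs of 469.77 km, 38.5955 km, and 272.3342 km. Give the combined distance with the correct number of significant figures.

780.70 km

469.77 km + 38.5955 km + 272.3342 km = 780.6997 km.
Addition/subtraction keeps the fewest decimal places: 469.77 → 2 decimal places, 38.5955 → 4 decimal places, 272.3342 → 4 decimal places; limit is 2.
Rounded to 2 decimal places: 780.70 km.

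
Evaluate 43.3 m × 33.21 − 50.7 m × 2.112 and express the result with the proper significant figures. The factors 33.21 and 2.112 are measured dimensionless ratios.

43.3 × 33.21 = 1437.993 → 1.44 × 10³ m (3 s.f., last digit at the 10^1 place).
50.7 × 2.112 = 107.0784 → 107 m (3 s.f., last digit at the 10^0 place).
Difference: 1330.9146 m; keep the coarser place, 10^1.
Result: 1.33 × 10³ m.

1.33 × 10³ m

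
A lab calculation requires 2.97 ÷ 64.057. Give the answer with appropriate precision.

0.0464

2.97 ÷ 64.057 = 0.0463649562109…
Multiplication/division keeps the fewest significant figures: 2.97 → 3 s.f., 64.057 → 5 s.f.; limit is 3.
Rounded to 3 significant figures: 0.0464.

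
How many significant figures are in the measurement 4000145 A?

4000145: zeros between nonzero digits are significant.

7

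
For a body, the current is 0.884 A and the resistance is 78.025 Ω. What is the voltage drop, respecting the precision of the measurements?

voltage drop = 0.884 A × 78.025 Ω = 68.9741 V.
0.884 has 3 significant figures; 78.025 has 5.
Division/multiplication keeps the fewest: 3 significant figures.
Rounded: 69.0 V.

69.0 V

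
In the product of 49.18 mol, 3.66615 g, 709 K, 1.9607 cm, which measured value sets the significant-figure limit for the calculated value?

49.18 mol → 4 s.f.; 3.66615 g → 6 s.f.; 709 K → 3 s.f.; 1.9607 cm → 5 s.f.
The fewest is 3 significant figures, from 709 K.

709 K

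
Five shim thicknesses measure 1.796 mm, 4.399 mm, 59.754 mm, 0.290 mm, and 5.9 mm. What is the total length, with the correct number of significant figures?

1.796 mm + 4.399 mm + 59.754 mm + 0.290 mm + 5.9 mm = 72.139 mm.
Addition/subtraction keeps the fewest decimal places: 1.796 → 3 decimal places, 4.399 → 3 decimal places, 59.754 → 3 decimal places, 0.290 → 3 decimal places, 5.9 → 1 decimal place; limit is 1.
Rounded to 1 decimal place: 72.1 mm.

72.1 mm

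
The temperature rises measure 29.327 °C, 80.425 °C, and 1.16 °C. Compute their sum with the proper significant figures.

29.327 °C + 80.425 °C + 1.16 °C = 110.912 °C.
Addition/subtraction keeps the fewest decimal places: 29.327 → 3 decimal places, 80.425 → 3 decimal places, 1.16 → 2 decimal places; limit is 2.
Rounded to 2 decimal places: 110.91 °C.

110.91 °C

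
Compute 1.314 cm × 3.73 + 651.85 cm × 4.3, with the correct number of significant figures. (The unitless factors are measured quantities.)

1.314 × 3.73 = 4.90122 → 4.90 cm (3 s.f., last digit at the 10^-2 place).
651.85 × 4.3 = 2802.955 → 2.8 × 10³ cm (2 s.f., last digit at the 10^2 place).
Sum: 2807.85622 cm; keep the coarser place, 10^2.
Result: 2.8 × 10³ cm.

2.8 × 10³ cm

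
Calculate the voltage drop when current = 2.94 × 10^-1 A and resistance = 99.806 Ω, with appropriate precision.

29.3 V

voltage drop = 2.94 × 10^-1 A × 99.806 Ω = 29.342964 V.
2.94 × 10^-1 has 3 significant figures; 99.806 has 5.
Division/multiplication keeps the fewest: 3 significant figures.
Rounded: 29.3 V.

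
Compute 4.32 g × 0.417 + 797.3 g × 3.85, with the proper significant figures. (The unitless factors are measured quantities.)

4.32 × 0.417 = 1.80144 → 1.80 g (3 s.f., last digit at the 10^-2 place).
797.3 × 3.85 = 3069.605 → 3.07 × 10³ g (3 s.f., last digit at the 10^1 place).
Sum: 3071.40644 g; keep the coarser place, 10^1.
Result: 3.07 × 10³ g.

3.07 × 10³ g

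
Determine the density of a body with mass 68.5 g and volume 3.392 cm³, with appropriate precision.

20.2 g/cm³

density = 68.5 g ÷ 3.392 cm³ = 20.1945754717… g/cm³.
68.5 has 3 significant figures; 3.392 has 4.
Division/multiplication keeps the fewest: 3 significant figures.
Rounded: 20.2 g/cm³.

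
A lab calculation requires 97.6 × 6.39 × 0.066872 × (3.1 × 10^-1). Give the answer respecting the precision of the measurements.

97.6 × 6.39 × 0.066872 × (3.1 × 10^-1) = 12.9287542925…
Multiplication/division keeps the fewest significant figures: 97.6 → 3 s.f., 6.39 → 3 s.f., 0.066872 → 5 s.f., 3.1 × 10^-1 → 2 s.f.; limit is 2.
Rounded to 2 significant figures: 13.

13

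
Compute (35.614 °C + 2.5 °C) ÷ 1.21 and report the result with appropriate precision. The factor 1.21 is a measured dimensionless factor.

35.614 °C + 2.5 °C = 38.114 °C; the sum is limited to 1 decimal place (3 s.f.).
Carrying full precision, 38.114 ÷ 1.21 = 31.4991735537… °C; 1.21 has 3 s.f., so the result keeps min(3, 3) = 3 s.f.
Rounded to 3 significant figures: 31.5 °C.

31.5 °C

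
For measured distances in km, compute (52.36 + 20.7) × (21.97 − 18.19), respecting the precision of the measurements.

276 km²

52.36 + 20.7 = 73.06, limited to 1 d.p. → 3 s.f.; 21.97 − 18.19 = 3.78, limited to 2 d.p. → 3 s.f.
Carrying full precision, 73.06 × 3.78 = 276.1668; keep min(3, 3) = 3 s.f.
Rounded to 3 significant figures: 276 km².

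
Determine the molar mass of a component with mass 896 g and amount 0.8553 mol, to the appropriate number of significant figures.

molar mass = 896 g ÷ 0.8553 mol = 1047.58564246… g/mol.
896 has 3 significant figures; 0.8553 has 4.
Division/multiplication keeps the fewest: 3 significant figures.
Rounded: 1.05 × 10^3 g/mol.

1.05 × 10^3 g/mol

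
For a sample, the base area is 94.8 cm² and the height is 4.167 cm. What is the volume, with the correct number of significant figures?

volume = 94.8 cm² × 4.167 cm = 395.0316 cm³.
94.8 has 3 significant figures; 4.167 has 4.
Division/multiplication keeps the fewest: 3 significant figures.
Rounded: 395 cm³.

395 cm³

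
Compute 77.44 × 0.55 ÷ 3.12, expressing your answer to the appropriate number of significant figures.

77.44 × 0.55 ÷ 3.12 = 13.6512820513…
Multiplication/division keeps the fewest significant figures: 77.44 → 4 s.f., 0.55 → 2 s.f., 3.12 → 3 s.f.; limit is 2.
Rounded to 2 significant figures: 14.

14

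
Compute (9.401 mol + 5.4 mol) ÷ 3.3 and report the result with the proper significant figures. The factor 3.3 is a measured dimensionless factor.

9.401 mol + 5.4 mol = 14.801 mol; the sum is limited to 1 decimal place (3 s.f.).
Carrying full precision, 14.801 ÷ 3.3 = 4.48515151515… mol; 3.3 has 2 s.f., so the result keeps min(3, 2) = 2 s.f.
Rounded to 2 significant figures: 4.5 mol.

4.5 mol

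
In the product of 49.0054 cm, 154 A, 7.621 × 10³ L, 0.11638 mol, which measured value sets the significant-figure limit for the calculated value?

154 A

49.0054 cm → 6 s.f.; 154 A → 3 s.f.; 7.621 × 10³ L → 4 s.f.; 0.11638 mol → 5 s.f.
The fewest is 3 significant figures, from 154 A.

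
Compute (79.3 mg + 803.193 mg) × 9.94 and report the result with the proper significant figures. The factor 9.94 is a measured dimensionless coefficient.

79.3 mg + 803.193 mg = 882.493 mg; the sum is limited to 1 decimal place (4 s.f.).
Carrying full precision, 882.493 × 9.94 = 8771.98042 mg; 9.94 has 3 s.f., so the result keeps min(4, 3) = 3 s.f.
Rounded to 3 significant figures: 8.77 × 10^3 mg.

8.77 × 10^3 mg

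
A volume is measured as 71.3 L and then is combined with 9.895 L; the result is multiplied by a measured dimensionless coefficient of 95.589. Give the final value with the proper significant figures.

7.76 × 10^3 L

71.3 L + 9.895 L = 81.195 L; the sum is limited to 1 decimal place (3 s.f.).
Carrying full precision, 81.195 × 95.589 = 7761.348855 L; 95.589 has 5 s.f., so the result keeps min(3, 5) = 3 s.f.
Rounded to 3 significant figures: 7.76 × 10^3 L.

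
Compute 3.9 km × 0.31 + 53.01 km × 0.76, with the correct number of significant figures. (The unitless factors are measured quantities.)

3.9 × 0.31 = 1.209 → 1.2 km (2 s.f., last digit at the 10^-1 place).
53.01 × 0.76 = 40.2876 → 4.0 × 10¹ km (2 s.f., last digit at the 10^0 place).
Sum: 41.4966 km; keep the coarser place, 10^0.
Result: 41 km.

41 km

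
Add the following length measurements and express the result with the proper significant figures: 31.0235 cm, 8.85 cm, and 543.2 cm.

583.1 cm

31.0235 cm + 8.85 cm + 543.2 cm = 583.0735 cm.
Addition/subtraction keeps the fewest decimal places: 31.0235 → 4 decimal places, 8.85 → 2 decimal places, 543.2 → 1 decimal place; limit is 1.
Rounded to 1 decimal place: 583.1 cm.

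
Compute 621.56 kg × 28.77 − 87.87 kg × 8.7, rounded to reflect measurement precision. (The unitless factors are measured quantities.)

1.712 × 10^4 kg

621.56 × 28.77 = 17882.2812 → 1.788 × 10^4 kg (4 s.f., last digit at the 10^1 place).
87.87 × 8.7 = 764.469 → 7.6 × 10^2 kg (2 s.f., last digit at the 10^1 place).
Difference: 17117.8122 kg; keep the coarser place, 10^1.
Result: 1.712 × 10^4 kg.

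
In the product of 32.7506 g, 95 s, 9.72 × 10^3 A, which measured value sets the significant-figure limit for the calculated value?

95 s

32.7506 g → 6 s.f.; 95 s → 2 s.f.; 9.72 × 10^3 A → 3 s.f.
The fewest is 2 significant figures, from 95 s.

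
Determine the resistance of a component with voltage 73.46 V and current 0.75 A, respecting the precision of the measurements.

98 Ω

resistance = 73.46 V ÷ 0.75 A = 97.9466666667… Ω.
73.46 has 4 significant figures; 0.75 has 2.
Division/multiplication keeps the fewest: 2 significant figures.
Rounded: 98 Ω.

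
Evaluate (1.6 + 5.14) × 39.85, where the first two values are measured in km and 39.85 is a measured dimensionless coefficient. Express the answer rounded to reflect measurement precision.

1.6 km + 5.14 km = 6.74 km; the sum is limited to 1 decimal place (2 s.f.).
Carrying full precision, 6.74 × 39.85 = 268.589 km; 39.85 has 4 s.f., so the result keeps min(2, 4) = 2 s.f.
Rounded to 2 significant figures: 2.7 × 10^2 km.

2.7 × 10^2 km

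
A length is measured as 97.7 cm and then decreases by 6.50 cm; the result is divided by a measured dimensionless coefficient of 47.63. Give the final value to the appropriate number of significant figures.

1.91 cm

97.7 cm − 6.50 cm = 91.20 cm; the difference is limited to 1 decimal place (3 s.f.).
Carrying full precision, 91.20 ÷ 47.63 = 1.91475960529… cm; 47.63 has 4 s.f., so the result keeps min(3, 4) = 3 s.f.
Rounded to 3 significant figures: 1.91 cm.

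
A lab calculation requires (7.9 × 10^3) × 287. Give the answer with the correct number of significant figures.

2.3 × 10^6

(7.9 × 10^3) × 287 = 2267300
Multiplication/division keeps the fewest significant figures: 7.9 × 10^3 → 2 s.f., 287 → 3 s.f.; limit is 2.
Rounded to 2 significant figures: 2.3 × 10^6.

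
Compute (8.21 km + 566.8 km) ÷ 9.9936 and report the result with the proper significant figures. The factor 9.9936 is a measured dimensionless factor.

57.54 km

8.21 km + 566.8 km = 575.01 km; the sum is limited to 1 decimal place (4 s.f.).
Carrying full precision, 575.01 ÷ 9.9936 = 57.5378242075… km; 9.9936 has 5 s.f., so the result keeps min(4, 5) = 4 s.f.
Rounded to 4 significant figures: 57.54 km.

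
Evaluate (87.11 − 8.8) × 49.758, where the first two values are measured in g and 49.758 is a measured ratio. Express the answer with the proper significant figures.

87.11 g − 8.8 g = 78.31 g; the difference is limited to 1 decimal place (3 s.f.).
Carrying full precision, 78.31 × 49.758 = 3896.54898 g; 49.758 has 5 s.f., so the result keeps min(3, 5) = 3 s.f.
Rounded to 3 significant figures: 3.90 × 10³ g.

3.90 × 10³ g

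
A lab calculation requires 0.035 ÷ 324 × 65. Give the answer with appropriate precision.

0.035 ÷ 324 × 65 = 0.00702160493827…
Multiplication/division keeps the fewest significant figures: 0.035 → 2 s.f., 324 → 3 s.f., 65 → 2 s.f.; limit is 2.
Rounded to 2 significant figures: 7.0 × 10⁻³.

7.0 × 10⁻³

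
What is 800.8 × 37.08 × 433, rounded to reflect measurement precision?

1.29 × 10^7

800.8 × 37.08 × 433 = 12857356.512
Multiplication/division keeps the fewest significant figures: 800.8 → 4 s.f., 37.08 → 4 s.f., 433 → 3 s.f.; limit is 3.
Rounded to 3 significant figures: 1.29 × 10^7.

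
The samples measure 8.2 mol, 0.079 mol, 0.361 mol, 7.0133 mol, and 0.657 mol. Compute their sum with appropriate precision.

8.2 mol + 0.079 mol + 0.361 mol + 7.0133 mol + 0.657 mol = 16.3103 mol.
Addition/subtraction keeps the fewest decimal places: 8.2 → 1 decimal place, 0.079 → 3 decimal places, 0.361 → 3 decimal places, 7.0133 → 4 decimal places, 0.657 → 3 decimal places; limit is 1.
Rounded to 1 decimal place: 16.3 mol.

16.3 mol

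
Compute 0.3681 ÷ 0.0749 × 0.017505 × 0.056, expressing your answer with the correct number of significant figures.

0.3681 ÷ 0.0749 × 0.017505 × 0.056 = 0.00481763775701…
Multiplication/division keeps the fewest significant figures: 0.3681 → 4 s.f., 0.0749 → 3 s.f., 0.017505 → 5 s.f., 0.056 → 2 s.f.; limit is 2.
Rounded to 2 significant figures: 0.0048.

0.0048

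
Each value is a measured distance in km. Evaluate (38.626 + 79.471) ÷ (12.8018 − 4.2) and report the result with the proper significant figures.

14

38.626 + 79.471 = 118.097, limited to 3 d.p. → 6 s.f.; 12.8018 − 4.2 = 8.6018, limited to 1 d.p. → 2 s.f.
Carrying full precision, 118.097 ÷ 8.6018 = 13.7293357204…; keep min(6, 2) = 2 s.f.
Rounded to 2 significant figures: 14.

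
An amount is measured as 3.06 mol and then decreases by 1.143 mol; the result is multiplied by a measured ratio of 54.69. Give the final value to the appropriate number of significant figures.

3.06 mol − 1.143 mol = 1.917 mol; the difference is limited to 2 decimal places (3 s.f.).
Carrying full precision, 1.917 × 54.69 = 104.84073 mol; 54.69 has 4 s.f., so the result keeps min(3, 4) = 3 s.f.
Rounded to 3 significant figures: 105 mol.

105 mol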